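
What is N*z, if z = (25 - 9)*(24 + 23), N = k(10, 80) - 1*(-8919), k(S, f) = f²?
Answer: 11519888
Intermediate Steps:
N = 15319 (N = 80² - 1*(-8919) = 6400 + 8919 = 15319)
z = 752 (z = 16*47 = 752)
N*z = 15319*752 = 11519888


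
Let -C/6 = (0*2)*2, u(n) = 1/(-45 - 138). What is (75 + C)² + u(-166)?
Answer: 1029374/183 ≈ 5625.0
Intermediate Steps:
u(n) = -1/183 (u(n) = 1/(-183) = -1/183)
C = 0 (C = -6*0*2*2 = -0*2 = -6*0 = 0)
(75 + C)² + u(-166) = (75 + 0)² - 1/183 = 75² - 1/183 = 5625 - 1/183 = 1029374/183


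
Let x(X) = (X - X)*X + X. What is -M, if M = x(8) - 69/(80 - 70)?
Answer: -11/10 ≈ -1.1000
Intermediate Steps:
x(X) = X (x(X) = 0*X + X = 0 + X = X)
M = 11/10 (M = 8 - 69/(80 - 70) = 8 - 69/10 = 11/10 ≈ 1.1000)
-M = -1*11/10 = -11/10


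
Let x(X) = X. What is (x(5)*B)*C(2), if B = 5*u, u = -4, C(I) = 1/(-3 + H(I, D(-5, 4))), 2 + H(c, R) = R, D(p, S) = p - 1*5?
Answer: 20/3 ≈ 6.6667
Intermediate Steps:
D(p, S) = -5 + p (D(p, S) = p - 5 = -5 + p)
H(c, R) = -2 + R
C(I) = -1/15 (C(I) = 1/(-3 + (-2 + (-5 - 5))) = 1/(-3 + (-2 - 10)) = 1/(-3 - 12) = 1/(-15) = -1/15)
B = -20 (B = 5*(-4) = -20)
(x(5)*B)*C(2) = (5*(-20))*(-1/15) = -100*(-1/15) = 20/3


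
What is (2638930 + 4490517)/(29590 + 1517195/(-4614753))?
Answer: 32900636931591/136549024075 ≈ 240.94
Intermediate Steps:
(2638930 + 4490517)/(29590 + 1517195/(-4614753)) = 7129447/(29590 + 1517195*(-1/4614753)) = 7129447/(29590 - 1517195/4614753) = 7129447/(136549024075/4614753) = 7129447*(4614753/136549024075) = 32900636931591/136549024075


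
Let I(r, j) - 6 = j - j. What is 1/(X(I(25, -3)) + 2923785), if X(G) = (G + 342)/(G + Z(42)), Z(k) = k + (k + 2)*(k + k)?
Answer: 312/912220949 ≈ 3.4202e-7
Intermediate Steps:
I(r, j) = 6 (I(r, j) = 6 + (j - j) = 6 + 0 = 6)
Z(k) = k + 2*k*(2 + k) (Z(k) = k + (2 + k)*(2*k) = k + 2*k*(2 + k))
X(G) = (342 + G)/(3738 + G) (X(G) = (G + 342)/(G + 42*(5 + 2*42)) = (342 + G)/(G + 42*(5 + 84)) = (342 + G)/(G + 42*89) = (342 + G)/(G + 3738) = (342 + G)/(3738 + G))
1/(X(I(25, -3)) + 2923785) = 1/((342 + 6)/(3738 + 6) + 2923785) = 1/(348/3744 + 2923785) = 1/((1/3744)*348 + 2923785) = 1/(29/312 + 2923785) = 1/(912220949/312) = 312/912220949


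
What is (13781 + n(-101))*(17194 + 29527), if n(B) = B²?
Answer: 1120463022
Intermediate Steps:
(13781 + n(-101))*(17194 + 29527) = (13781 + (-101)²)*(17194 + 29527) = (13781 + 10201)*46721 = 23982*46721 = 1120463022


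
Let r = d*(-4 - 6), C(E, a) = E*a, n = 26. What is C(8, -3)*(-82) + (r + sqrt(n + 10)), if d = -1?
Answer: 1984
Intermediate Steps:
r = 10 (r = -(-4 - 6) = -1*(-10) = 10)
C(8, -3)*(-82) + (r + sqrt(n + 10)) = (8*(-3))*(-82) + (10 + sqrt(26 + 10)) = -24*(-82) + (10 + sqrt(36)) = 1968 + (10 + 6) = 1968 + 16 = 1984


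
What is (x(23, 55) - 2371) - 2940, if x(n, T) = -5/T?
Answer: -58422/11 ≈ -5311.1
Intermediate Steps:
(x(23, 55) - 2371) - 2940 = (-5/55 - 2371) - 2940 = (-5*1/55 - 2371) - 2940 = (-1/11 - 2371) - 2940 = -26082/11 - 2940 = -58422/11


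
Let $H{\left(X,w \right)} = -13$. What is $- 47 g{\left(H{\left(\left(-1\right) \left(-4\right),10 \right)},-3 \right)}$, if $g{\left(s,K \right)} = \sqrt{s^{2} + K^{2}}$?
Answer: $- 47 \sqrt{178} \approx -627.06$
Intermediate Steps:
$g{\left(s,K \right)} = \sqrt{K^{2} + s^{2}}$
$- 47 g{\left(H{\left(\left(-1\right) \left(-4\right),10 \right)},-3 \right)} = - 47 \sqrt{\left(-3\right)^{2} + \left(-13\right)^{2}} = - 47 \sqrt{9 + 169} = - 47 \sqrt{178}$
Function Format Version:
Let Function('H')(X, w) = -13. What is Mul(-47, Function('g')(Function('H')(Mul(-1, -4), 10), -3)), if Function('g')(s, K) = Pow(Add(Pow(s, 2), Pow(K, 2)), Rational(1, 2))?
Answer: Mul(-47, Pow(178, Rational(1, 2))) ≈ -627.06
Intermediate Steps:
Function('g')(s, K) = Pow(Add(Pow(K, 2), Pow(s, 2)), Rational(1, 2))
Mul(-47, Function('g')(Function('H')(Mul(-1, -4), 10), -3)) = Mul(-47, Pow(Add(Pow(-3, 2), Pow(-13, 2)), Rational(1, 2))) = Mul(-47, Pow(Add(9, 169), Rational(1, 2))) = Mul(-47, Pow(178, Rational(1, 2)))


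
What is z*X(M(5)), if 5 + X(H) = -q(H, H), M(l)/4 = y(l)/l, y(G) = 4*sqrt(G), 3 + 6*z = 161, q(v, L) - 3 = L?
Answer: -632/3 - 1264*sqrt(5)/15 ≈ -399.09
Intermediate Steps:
q(v, L) = 3 + L
z = 79/3 (z = -1/2 + (1/6)*161 = -1/2 + 161/6 = 79/3 ≈ 26.333)
M(l) = 16/sqrt(l) (M(l) = 4*((4*sqrt(l))/l) = 4*(4/sqrt(l)) = 16/sqrt(l))
X(H) = -8 - H (X(H) = -5 - (3 + H) = -5 + (-3 - H) = -8 - H)
z*X(M(5)) = 79*(-8 - 16/sqrt(5))/3 = 79*(-8 - 16*sqrt(5)/5)/3 = -632/3 - 1264*sqrt(5)/15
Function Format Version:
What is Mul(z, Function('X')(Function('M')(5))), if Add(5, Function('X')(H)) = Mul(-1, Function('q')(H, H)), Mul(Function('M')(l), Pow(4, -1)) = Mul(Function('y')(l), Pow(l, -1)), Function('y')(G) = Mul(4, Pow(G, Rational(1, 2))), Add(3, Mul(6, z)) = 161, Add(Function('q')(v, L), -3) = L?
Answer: Add(Rational(-632, 3), Mul(Rational(-1264, 15), Pow(5, Rational(1, 2)))) ≈ -399.09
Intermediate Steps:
Function('q')(v, L) = Add(3, L)
z = Rational(79, 3) (z = Add(Rational(-1, 2), Mul(Rational(1, 6), 161)) = Add(Rational(-1, 2), Rational(161, 6)) = Rational(79, 3) ≈ 26.333)
Function('M')(l) = Mul(16, Pow(l, Rational(-1, 2))) (Function('M')(l) = Mul(4, Mul(Mul(4, Pow(l, Rational(1, 2))), Pow(l, -1))) = Mul(4, Mul(4, Pow(l, Rational(-1, 2)))) = Mul(16, Pow(l, Rational(-1, 2))))
Function('X')(H) = Add(-8, Mul(-1, H)) (Function('X')(H) = Add(-5, Mul(-1, Add(3, H))) = Add(-5, Add(-3, Mul(-1, H))) = Add(-8, Mul(-1, H)))
Mul(z, Function('X')(Function('M')(5))) = Mul(Rational(79, 3), Add(-8, Mul(-1, Mul(16, Pow(5, Rational(-1, 2)))))) = Mul(Rational(79, 3), Add(-8, Mul(-1, Mul(16, Mul(Rational(1, 5), Pow(5, Rational(1, 2))))))) = Mul(Rational(79, 3), Add(-8, Mul(-1, Mul(Rational(16, 5), Pow(5, Rational(1, 2)))))) = Mul(Rational(79, 3), Add(-8, Mul(Rational(-16, 5), Pow(5, Rational(1, 2))))) = Add(Rational(-632, 3), Mul(Rational(-1264, 15), Pow(5, Rational(1, 2))))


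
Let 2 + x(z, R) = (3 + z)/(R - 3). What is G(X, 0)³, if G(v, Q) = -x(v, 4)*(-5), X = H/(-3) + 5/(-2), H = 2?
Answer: -274625/216 ≈ -1271.4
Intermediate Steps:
x(z, R) = -2 + (3 + z)/(-3 + R) (x(z, R) = -2 + (3 + z)/(R - 3) = -2 + (3 + z)/(-3 + R))
X = -19/6 (X = 2/(-3) + 5/(-2) = 2*(-⅓) + 5*(-½) = -⅔ - 5/2 = -19/6 ≈ -3.1667)
G(v, Q) = 5 + 5*v (G(v, Q) = -(9 + v - 2*4)/(-3 + 4)*(-5) = -(9 + v - 8)/1*(-5) = -1*(1 + v)*(-5) = -(1 + v)*(-5) = -(-5 - 5*v) = 5 + 5*v)
G(X, 0)³ = (5 + 5*(-19/6))³ = (5 - 95/6)³ = (-65/6)³ = -274625/216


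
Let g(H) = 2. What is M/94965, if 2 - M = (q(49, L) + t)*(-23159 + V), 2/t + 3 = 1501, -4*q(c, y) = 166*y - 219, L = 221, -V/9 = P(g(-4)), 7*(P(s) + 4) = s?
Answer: -4421527188797/1991605980 ≈ -2220.1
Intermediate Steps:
P(s) = -4 + s/7
V = 234/7 (V = -9*(-4 + (1/7)*2) = -9*(-4 + 2/7) = -9*(-26/7) = 234/7 ≈ 33.429)
q(c, y) = 219/4 - 83*y/2 (q(c, y) = -(166*y - 219)/4 = -(-219 + 166*y)/4 = 219/4 - 83*y/2)
t = 1/749 (t = 2/(-3 + 1501) = 2/1498 = 2*(1/1498) = 1/749 ≈ 0.0013351)
M = -4421527188797/20972 (M = 2 - ((219/4 - 83/2*221) + 1/749)*(-23159 + 234/7) = 2 - ((219/4 - 18343/2) + 1/749)*(-161879)/7 = 2 - (-36467/4 + 1/749)*(-161879)/7 = 2 - (-27313779)*(-161879)/(2996*7) = 2 - 1*4421527230741/20972 = 2 - 4421527230741/20972 = -4421527188797/20972 ≈ -2.1083e+8)
M/94965 = -4421527188797/20972/94965 = -4421527188797/20972*1/94965 = -4421527188797/1991605980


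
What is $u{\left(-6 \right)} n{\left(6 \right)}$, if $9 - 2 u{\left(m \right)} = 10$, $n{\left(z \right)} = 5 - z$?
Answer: $\frac{1}{2} \approx 0.5$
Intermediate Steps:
$u{\left(m \right)} = - \frac{1}{2}$ ($u{\left(m \right)} = \frac{9}{2} - 5 = - \frac{1}{2}$)
$u{\left(-6 \right)} n{\left(6 \right)} = - \frac{5 - 6}{2} = \left(- \frac{1}{2}\right) \left(-1\right) = \frac{1}{2}$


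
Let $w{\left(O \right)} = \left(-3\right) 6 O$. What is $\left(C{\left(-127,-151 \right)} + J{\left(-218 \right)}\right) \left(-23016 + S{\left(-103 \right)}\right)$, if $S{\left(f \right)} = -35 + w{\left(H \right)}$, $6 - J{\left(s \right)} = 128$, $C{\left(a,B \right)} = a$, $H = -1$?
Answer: $5735217$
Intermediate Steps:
$w{\left(O \right)} = - 18 O$
$J{\left(s \right)} = -122$ ($J{\left(s \right)} = 6 - 128 = -122$)
$S{\left(f \right)} = -17$ ($S{\left(f \right)} = -35 - -18 = -35 + 18 = -17$)
$\left(C{\left(-127,-151 \right)} + J{\left(-218 \right)}\right) \left(-23016 + S{\left(-103 \right)}\right) = \left(-127 - 122\right) \left(-23016 - 17\right) = \left(-249\right) \left(-23033\right) = 5735217$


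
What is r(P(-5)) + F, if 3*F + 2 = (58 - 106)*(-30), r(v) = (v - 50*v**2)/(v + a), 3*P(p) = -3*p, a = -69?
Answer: 95767/192 ≈ 498.79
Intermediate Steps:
P(p) = -p (P(p) = (-3*p)/3 = -p)
r(v) = (v - 50*v**2)/(-69 + v) (r(v) = (v - 50*v**2)/(v - 69) = (v - 50*v**2)/(-69 + v))
F = 1438/3 (F = -2/3 + ((58 - 106)*(-30))/3 = -2/3 + (-48*(-30))/3 = -2/3 + (1/3)*1440 = -2/3 + 480 = 1438/3 ≈ 479.33)
r(P(-5)) + F = (-1*(-5))*(1 - (-50)*(-5))/(-69 - 1*(-5)) + 1438/3 = 5*(1 - 50*5)/(-69 + 5) + 1438/3 = 5*(1 - 250)/(-64) + 1438/3 = 5*(-1/64)*(-249) + 1438/3 = 1245/64 + 1438/3 = 95767/192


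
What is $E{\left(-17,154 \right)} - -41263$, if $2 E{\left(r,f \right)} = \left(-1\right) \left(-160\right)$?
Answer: $41343$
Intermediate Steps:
$E{\left(r,f \right)} = 80$ ($E{\left(r,f \right)} = \frac{\left(-1\right) \left(-160\right)}{2} = \frac{1}{2} \cdot 160 = 80$)
$E{\left(-17,154 \right)} - -41263 = 80 - -41263 = 80 + 41263 = 41343$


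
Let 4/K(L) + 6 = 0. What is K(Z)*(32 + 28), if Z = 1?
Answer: -40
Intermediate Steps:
K(L) = -2/3 (K(L) = 4/(-6 + 0) = 4/(-6) = 4*(-1/6) = -2/3)
K(Z)*(32 + 28) = -2*(32 + 28)/3 = -2/3*60 = -40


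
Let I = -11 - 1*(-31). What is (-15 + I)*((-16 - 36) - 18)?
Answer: -350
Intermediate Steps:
I = 20 (I = -11 + 31 = 20)
(-15 + I)*((-16 - 36) - 18) = (-15 + 20)*((-16 - 36) - 18) = 5*(-52 - 18) = 5*(-70) = -350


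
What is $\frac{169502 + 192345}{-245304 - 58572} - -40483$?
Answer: $\frac{12301450261}{303876} \approx 40482.0$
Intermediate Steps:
$\frac{169502 + 192345}{-245304 - 58572} - -40483 = \frac{361847}{-303876} + 40483 = 361847 \left(- \frac{1}{303876}\right) + 40483 = - \frac{361847}{303876} + 40483 = \frac{12301450261}{303876}$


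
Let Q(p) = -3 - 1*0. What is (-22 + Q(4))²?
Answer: 625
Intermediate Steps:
Q(p) = -3 (Q(p) = -3 + 0 = -3)
(-22 + Q(4))² = (-22 - 3)² = (-25)² = 625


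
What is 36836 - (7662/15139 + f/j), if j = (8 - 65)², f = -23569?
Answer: 1812169920049/49186611 ≈ 36843.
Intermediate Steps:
j = 3249 (j = (-57)² = 3249)
36836 - (7662/15139 + f/j) = 36836 - (7662/15139 - 23569/3249) = 36836 - 1*(-331917253/49186611) = 36836 + 331917253/49186611 = 1812169920049/49186611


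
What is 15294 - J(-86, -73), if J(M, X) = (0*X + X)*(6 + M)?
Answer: 9454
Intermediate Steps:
J(M, X) = X*(6 + M) (J(M, X) = (0 + X)*(6 + M) = X*(6 + M))
15294 - J(-86, -73) = 15294 - (-73)*(6 - 86) = 15294 - (-73)*(-80) = 15294 - 1*5840 = 15294 - 5840 = 9454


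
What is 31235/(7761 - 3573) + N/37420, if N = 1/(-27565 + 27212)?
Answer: 51573903989/6915047610 ≈ 7.4582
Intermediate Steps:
N = -1/353 (N = 1/(-353) = -1/353 ≈ -0.0028329)
31235/(7761 - 3573) + N/37420 = 31235/(7761 - 3573) - 1/353/37420 = 31235/4188 - 1/353*1/37420 = 31235*(1/4188) - 1/13209260 = 31235/4188 - 1/13209260 = 51573903989/6915047610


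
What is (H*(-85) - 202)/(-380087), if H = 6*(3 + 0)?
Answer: 1732/380087 ≈ 0.0045568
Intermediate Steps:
H = 18 (H = 6*3 = 18)
(H*(-85) - 202)/(-380087) = (18*(-85) - 202)/(-380087) = (-1530 - 202)*(-1/380087) = -1732*(-1/380087) = 1732/380087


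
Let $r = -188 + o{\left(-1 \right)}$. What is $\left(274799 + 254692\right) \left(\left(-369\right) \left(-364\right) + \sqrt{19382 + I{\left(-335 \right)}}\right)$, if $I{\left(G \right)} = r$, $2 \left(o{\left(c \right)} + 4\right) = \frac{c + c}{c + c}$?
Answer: $71119113156 + \frac{529491 \sqrt{76762}}{2} \approx 7.1192 \cdot 10^{10}$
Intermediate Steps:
$o{\left(c \right)} = - \frac{7}{2}$ ($o{\left(c \right)} = -4 + \frac{\left(c + c\right) \frac{1}{c + c}}{2} = -4 + \frac{2 c \frac{1}{2 c}}{2} = -4 + \frac{1}{2} \cdot 1 = -4 + \frac{1}{2} = - \frac{7}{2}$)
$r = - \frac{383}{2}$ ($r = -188 - \frac{7}{2} = - \frac{383}{2} \approx -191.5$)
$I{\left(G \right)} = - \frac{383}{2}$
$\left(274799 + 254692\right) \left(\left(-369\right) \left(-364\right) + \sqrt{19382 + I{\left(-335 \right)}}\right) = \left(274799 + 254692\right) \left(\left(-369\right) \left(-364\right) + \sqrt{19382 - \frac{383}{2}}\right) = 529491 \left(134316 + \sqrt{\frac{38381}{2}}\right) = 529491 \left(134316 + \frac{\sqrt{76762}}{2}\right) = 71119113156 + \frac{529491 \sqrt{76762}}{2}$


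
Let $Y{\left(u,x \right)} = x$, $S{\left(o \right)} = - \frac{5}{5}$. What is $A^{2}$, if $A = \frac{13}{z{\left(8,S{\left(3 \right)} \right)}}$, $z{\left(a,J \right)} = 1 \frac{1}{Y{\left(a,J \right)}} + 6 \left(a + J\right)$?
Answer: $\frac{169}{1681} \approx 0.10054$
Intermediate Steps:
$S{\left(o \right)} = -1$ ($S{\left(o \right)} = \left(-5\right) \frac{1}{5} = -1$)
$z{\left(a,J \right)} = \frac{1}{J} + 6 J + 6 a$ ($z{\left(a,J \right)} = 1 \frac{1}{J} + 6 \left(a + J\right) = \frac{1}{J} + 6 \left(J + a\right) = \frac{1}{J} + \left(6 J + 6 a\right) = \frac{1}{J} + 6 J + 6 a$)
$A = \frac{13}{41}$ ($A = \frac{13}{\frac{1}{-1} \left(1 + 6 \left(-1\right) \left(-1 + 8\right)\right)} = \frac{13}{\left(-1\right) \left(1 + 6 \left(-1\right) 7\right)} = \frac{13}{\left(-1\right) \left(1 - 42\right)} = \frac{13}{\left(-1\right) \left(-41\right)} = \frac{13}{41} \approx 0.31707$)
$A^{2} = \left(\frac{13}{41}\right)^{2} = \frac{169}{1681}$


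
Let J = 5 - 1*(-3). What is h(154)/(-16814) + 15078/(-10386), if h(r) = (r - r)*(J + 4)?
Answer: -2513/1731 ≈ -1.4518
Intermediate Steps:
J = 8 (J = 5 + 3 = 8)
h(r) = 0 (h(r) = (r - r)*(8 + 4) = 0*12 = 0)
h(154)/(-16814) + 15078/(-10386) = 0/(-16814) + 15078/(-10386) = 0*(-1/16814) + 15078*(-1/10386) = 0 - 2513/1731 = -2513/1731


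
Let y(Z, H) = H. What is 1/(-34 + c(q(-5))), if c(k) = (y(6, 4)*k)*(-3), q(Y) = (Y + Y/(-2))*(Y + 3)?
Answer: -1/94 ≈ -0.010638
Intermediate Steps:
q(Y) = Y*(3 + Y)/2 (q(Y) = (Y + Y*(-½))*(3 + Y) = (Y - Y/2)*(3 + Y) = (Y/2)*(3 + Y) = Y*(3 + Y)/2)
c(k) = -12*k (c(k) = (4*k)*(-3) = -12*k)
1/(-34 + c(q(-5))) = 1/(-34 - 6*(-5)*(3 - 5)) = 1/(-34 - 6*(-5)*(-2)) = 1/(-34 - 12*5) = 1/(-34 - 60) = 1/(-94) = -1/94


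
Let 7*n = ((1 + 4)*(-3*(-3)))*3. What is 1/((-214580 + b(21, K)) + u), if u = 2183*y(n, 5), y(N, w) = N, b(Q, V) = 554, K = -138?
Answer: -7/1203477 ≈ -5.8165e-6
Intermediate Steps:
n = 135/7 (n = (((1 + 4)*(-3*(-3)))*3)/7 = ((5*9)*3)/7 = (45*3)/7 = (⅐)*135 = 135/7 ≈ 19.286)
u = 294705/7 (u = 2183*(135/7) = 294705/7 ≈ 42101.)
1/((-214580 + b(21, K)) + u) = 1/((-214580 + 554) + 294705/7) = 1/(-214026 + 294705/7) = 1/(-1203477/7) = -7/1203477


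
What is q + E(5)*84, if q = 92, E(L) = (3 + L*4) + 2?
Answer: 2192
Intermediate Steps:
E(L) = 5 + 4*L (E(L) = (3 + 4*L) + 2 = 5 + 4*L)
q + E(5)*84 = 92 + (5 + 4*5)*84 = 92 + (5 + 20)*84 = 92 + 25*84 = 92 + 2100 = 2192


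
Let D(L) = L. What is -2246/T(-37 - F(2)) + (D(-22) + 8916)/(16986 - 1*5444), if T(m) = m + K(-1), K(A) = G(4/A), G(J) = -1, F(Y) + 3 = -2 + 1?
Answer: 6556432/98107 ≈ 66.829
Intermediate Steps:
F(Y) = -4 (F(Y) = -3 + (-2 + 1) = -3 - 1 = -4)
K(A) = -1
T(m) = -1 + m (T(m) = m - 1 = -1 + m)
-2246/T(-37 - F(2)) + (D(-22) + 8916)/(16986 - 1*5444) = -2246/(-1 + (-37 - 1*(-4))) + (-22 + 8916)/(16986 - 1*5444) = -2246/(-1 + (-37 + 4)) + 8894/(16986 - 5444) = -2246/(-1 - 33) + 8894/11542 = -2246/(-34) + 8894*(1/11542) = -2246*(-1/34) + 4447/5771 = 1123/17 + 4447/5771 = 6556432/98107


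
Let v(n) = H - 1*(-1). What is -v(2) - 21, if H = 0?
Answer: -22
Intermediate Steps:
v(n) = 1 (v(n) = 0 - 1*(-1) = 0 + 1 = 1)
-v(2) - 21 = -1*1 - 21 = -1 - 21 = -22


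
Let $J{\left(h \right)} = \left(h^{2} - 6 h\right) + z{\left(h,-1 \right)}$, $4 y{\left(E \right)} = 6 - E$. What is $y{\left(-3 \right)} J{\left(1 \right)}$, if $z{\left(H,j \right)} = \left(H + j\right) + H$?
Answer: $-9$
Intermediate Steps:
$y{\left(E \right)} = \frac{3}{2} - \frac{E}{4}$ ($y{\left(E \right)} = \frac{6 - E}{4} = \frac{3}{2} - \frac{E}{4}$)
$z{\left(H,j \right)} = j + 2 H$
$J{\left(h \right)} = -1 + h^{2} - 4 h$ ($J{\left(h \right)} = \left(h^{2} - 6 h\right) + \left(-1 + 2 h\right) = -1 + h^{2} - 4 h$)
$y{\left(-3 \right)} J{\left(1 \right)} = \left(\frac{3}{2} - - \frac{3}{4}\right) \left(-1 + 1^{2} - 4\right) = \left(\frac{3}{2} + \frac{3}{4}\right) \left(-1 + 1 - 4\right) = \frac{9}{4} \left(-4\right) = -9$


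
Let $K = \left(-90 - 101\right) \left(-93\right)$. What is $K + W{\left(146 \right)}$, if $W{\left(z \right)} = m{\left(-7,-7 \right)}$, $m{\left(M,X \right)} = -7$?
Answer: $17756$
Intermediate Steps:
$W{\left(z \right)} = -7$
$K = 17763$ ($K = \left(-191\right) \left(-93\right) = 17763$)
$K + W{\left(146 \right)} = 17763 - 7 = 17756$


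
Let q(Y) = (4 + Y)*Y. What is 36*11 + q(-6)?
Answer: 408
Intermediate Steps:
q(Y) = Y*(4 + Y)
36*11 + q(-6) = 36*11 - 6*(4 - 6) = 396 - 6*(-2) = 396 + 12 = 408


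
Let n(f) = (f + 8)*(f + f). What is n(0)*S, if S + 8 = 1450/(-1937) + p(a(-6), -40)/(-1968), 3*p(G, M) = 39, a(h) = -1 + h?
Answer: 0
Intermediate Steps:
p(G, M) = 13 (p(G, M) = (1/3)*39 = 13)
n(f) = 2*f*(8 + f) (n(f) = (8 + f)*(2*f) = 2*f*(8 + f))
S = -33374909/3812016 (S = -8 + (1450/(-1937) + 13/(-1968)) = -8 + (1450*(-1/1937) + 13*(-1/1968)) = -8 + (-1450/1937 - 13/1968) = -8 - 2878781/3812016 = -33374909/3812016 ≈ -8.7552)
n(0)*S = (2*0*(8 + 0))*(-33374909/3812016) = (2*0*8)*(-33374909/3812016) = 0*(-33374909/3812016) = 0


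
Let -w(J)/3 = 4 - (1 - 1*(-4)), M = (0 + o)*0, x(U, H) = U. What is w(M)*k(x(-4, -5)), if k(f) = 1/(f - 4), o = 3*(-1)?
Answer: -3/8 ≈ -0.37500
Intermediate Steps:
o = -3
k(f) = 1/(-4 + f)
M = 0 (M = (0 - 3)*0 = -3*0 = 0)
w(J) = 3 (w(J) = -3*(4 - (1 - 1*(-4))) = -3*(4 - (1 + 4)) = -3*(4 - 1*5) = -3*(4 - 5) = -3*(-1) = 3)
w(M)*k(x(-4, -5)) = 3/(-4 - 4) = 3/(-8) = 3*(-1/8) = -3/8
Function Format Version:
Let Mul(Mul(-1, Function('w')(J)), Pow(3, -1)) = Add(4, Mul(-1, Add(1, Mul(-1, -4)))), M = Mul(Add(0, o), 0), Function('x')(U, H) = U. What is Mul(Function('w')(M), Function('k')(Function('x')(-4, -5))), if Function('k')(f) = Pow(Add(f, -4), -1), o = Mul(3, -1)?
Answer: Rational(-3, 8) ≈ -0.37500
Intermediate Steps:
o = -3
Function('k')(f) = Pow(Add(-4, f), -1)
M = 0 (M = Mul(Add(0, -3), 0) = Mul(-3, 0) = 0)
Function('w')(J) = 3 (Function('w')(J) = Mul(-3, Add(4, Mul(-1, Add(1, Mul(-1, -4))))) = Mul(-3, Add(4, Mul(-1, Add(1, 4)))) = Mul(-3, Add(4, Mul(-1, 5))) = Mul(-3, Add(4, -5)) = Mul(-3, -1) = 3)
Mul(Function('w')(M), Function('k')(Function('x')(-4, -5))) = Mul(3, Pow(Add(-4, -4), -1)) = Mul(3, Pow(-8, -1)) = Mul(3, Rational(-1, 8)) = Rational(-3, 8)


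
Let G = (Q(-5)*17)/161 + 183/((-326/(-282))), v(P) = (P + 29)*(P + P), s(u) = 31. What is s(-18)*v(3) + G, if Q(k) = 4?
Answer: 160363703/26243 ≈ 6110.7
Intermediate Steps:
v(P) = 2*P*(29 + P) (v(P) = (29 + P)*(2*P) = 2*P*(29 + P))
G = 4165367/26243 (G = (4*17)/161 + 183/((-326/(-282))) = 68*(1/161) + 183/((-326*(-1/282))) = 68/161 + 183/(163/141) = 68/161 + 183*(141/163) = 68/161 + 25803/163 = 4165367/26243 ≈ 158.72)
s(-18)*v(3) + G = 31*(2*3*(29 + 3)) + 4165367/26243 = 31*(2*3*32) + 4165367/26243 = 31*192 + 4165367/26243 = 5952 + 4165367/26243 = 160363703/26243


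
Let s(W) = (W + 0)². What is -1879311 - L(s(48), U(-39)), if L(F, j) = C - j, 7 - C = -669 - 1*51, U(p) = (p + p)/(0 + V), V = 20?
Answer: -18800419/10 ≈ -1.8800e+6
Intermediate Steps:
U(p) = p/10 (U(p) = (p + p)/(0 + 20) = (2*p)/20 = (2*p)*(1/20) = p/10)
s(W) = W²
C = 727 (C = 7 - (-669 - 1*51) = 7 - (-669 - 51) = 7 - 1*(-720) = 7 + 720 = 727)
L(F, j) = 727 - j
-1879311 - L(s(48), U(-39)) = -1879311 - (727 - (-39)/10) = -1879311 - (727 - 1*(-39/10)) = -1879311 - (727 + 39/10) = -1879311 - 1*7309/10 = -1879311 - 7309/10 = -18800419/10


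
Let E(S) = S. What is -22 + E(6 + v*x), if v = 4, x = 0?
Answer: -16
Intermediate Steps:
-22 + E(6 + v*x) = -22 + (6 + 4*0) = -22 + (6 + 0) = -22 + 6 = -16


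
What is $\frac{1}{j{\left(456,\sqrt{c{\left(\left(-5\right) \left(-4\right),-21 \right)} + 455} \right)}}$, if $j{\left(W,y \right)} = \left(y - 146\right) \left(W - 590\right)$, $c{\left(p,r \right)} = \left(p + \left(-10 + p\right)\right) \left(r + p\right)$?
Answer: $\frac{73}{1399697} + \frac{5 \sqrt{17}}{2799394} \approx 5.9518 \cdot 10^{-5}$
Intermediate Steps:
$c{\left(p,r \right)} = \left(-10 + 2 p\right) \left(p + r\right)$
$j{\left(W,y \right)} = \left(-590 + W\right) \left(-146 + y\right)$ ($j{\left(W,y \right)} = \left(-146 + y\right) \left(-590 + W\right) = \left(-590 + W\right) \left(-146 + y\right)$)
$\frac{1}{j{\left(456,\sqrt{c{\left(\left(-5\right) \left(-4\right),-21 \right)} + 455} \right)}} = \frac{1}{86140 - 590 \sqrt{\left(- 10 \left(\left(-5\right) \left(-4\right)\right) - -210 + 2 \left(\left(-5\right) \left(-4\right)\right)^{2} + 2 \left(\left(-5\right) \left(-4\right)\right) \left(-21\right)\right) + 455} - 66576 + 456 \sqrt{\left(- 10 \left(\left(-5\right) \left(-4\right)\right) - -210 + 2 \left(\left(-5\right) \left(-4\right)\right)^{2} + 2 \left(\left(-5\right) \left(-4\right)\right) \left(-21\right)\right) + 455}} = \frac{1}{86140 - 590 \sqrt{\left(\left(-10\right) 20 + 210 + 2 \cdot 20^{2} + 2 \cdot 20 \left(-21\right)\right) + 455} - 66576 + 456 \sqrt{\left(\left(-10\right) 20 + 210 + 2 \cdot 20^{2} + 2 \cdot 20 \left(-21\right)\right) + 455}} = \frac{1}{86140 - 590 \sqrt{\left(-200 + 210 + 2 \cdot 400 - 840\right) + 455} - 66576 + 456 \sqrt{\left(-200 + 210 + 2 \cdot 400 - 840\right) + 455}} = \frac{1}{86140 - 590 \sqrt{\left(-200 + 210 + 800 - 840\right) + 455} - 66576 + 456 \sqrt{\left(-200 + 210 + 800 - 840\right) + 455}} = \frac{1}{86140 - 590 \sqrt{-30 + 455} - 66576 + 456 \sqrt{-30 + 455}} = \frac{1}{86140 - 590 \sqrt{425} - 66576 + 456 \sqrt{425}} = \frac{1}{86140 - 590 \cdot 5 \sqrt{17} - 66576 + 456 \cdot 5 \sqrt{17}} = \frac{1}{86140 - 2950 \sqrt{17} - 66576 + 2280 \sqrt{17}} = \frac{1}{19564 - 670 \sqrt{17}}$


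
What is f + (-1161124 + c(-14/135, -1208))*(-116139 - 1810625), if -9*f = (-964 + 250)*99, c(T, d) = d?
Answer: 2239539461502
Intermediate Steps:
f = 7854 (f = -(-964 + 250)*99/9 = -(-238)*99/3 = -1/9*(-70686) = 7854)
f + (-1161124 + c(-14/135, -1208))*(-116139 - 1810625) = 7854 + (-1161124 - 1208)*(-116139 - 1810625) = 7854 - 1162332*(-1926764) = 7854 + 2239539453648 = 2239539461502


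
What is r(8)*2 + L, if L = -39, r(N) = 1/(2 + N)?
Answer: -194/5 ≈ -38.800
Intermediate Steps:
r(8)*2 + L = 2/(2 + 8) - 39 = 2/10 - 39 = (⅒)*2 - 39 = ⅕ - 39 = -194/5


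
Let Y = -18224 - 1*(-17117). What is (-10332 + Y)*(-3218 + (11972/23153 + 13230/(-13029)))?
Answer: 3702017362642884/100553479 ≈ 3.6816e+7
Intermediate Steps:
Y = -1107 (Y = -18224 + 17117 = -1107)
(-10332 + Y)*(-3218 + (11972/23153 + 13230/(-13029))) = (-10332 - 1107)*(-3218 + (11972/23153 + 13230/(-13029))) = -11439*(-3218 + (11972*(1/23153) + 13230*(-1/13029))) = -11439*(-3218 + (11972/23153 - 4410/4343)) = -11439*(-3218 - 50110334/100553479) = -11439*(-323631205756/100553479) = 3702017362642884/100553479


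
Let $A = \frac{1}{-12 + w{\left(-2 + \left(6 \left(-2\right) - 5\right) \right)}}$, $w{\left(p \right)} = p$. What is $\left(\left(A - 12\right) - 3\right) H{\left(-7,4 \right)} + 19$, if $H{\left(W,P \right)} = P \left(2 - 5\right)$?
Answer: $\frac{6181}{31} \approx 199.39$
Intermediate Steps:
$H{\left(W,P \right)} = - 3 P$ ($H{\left(W,P \right)} = P \left(-3\right) = - 3 P$)
$A = - \frac{1}{31}$ ($A = \frac{1}{-12 + \left(-2 + \left(6 \left(-2\right) - 5\right)\right)} = \frac{1}{-12 - 19} = \frac{1}{-31} = - \frac{1}{31} \approx -0.032258$)
$\left(\left(A - 12\right) - 3\right) H{\left(-7,4 \right)} + 19 = \left(\left(- \frac{1}{31} - 12\right) - 3\right) \left(\left(-3\right) 4\right) + 19 = \left(- \frac{373}{31} - 3\right) \left(-12\right) + 19 = \left(- \frac{466}{31}\right) \left(-12\right) + 19 = \frac{5592}{31} + 19 = \frac{6181}{31}$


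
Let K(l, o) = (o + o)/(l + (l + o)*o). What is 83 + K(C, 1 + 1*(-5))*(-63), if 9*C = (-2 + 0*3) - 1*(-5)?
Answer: 583/5 ≈ 116.60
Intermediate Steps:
C = ⅓ (C = ((-2 + 0*3) - 1*(-5))/9 = ((-2 + 0) + 5)/9 = (-2 + 5)/9 = (⅑)*3 = ⅓ ≈ 0.33333)
K(l, o) = 2*o/(l + o*(l + o)) (K(l, o) = (2*o)/(l + o*(l + o)) = 2*o/(l + o*(l + o)))
83 + K(C, 1 + 1*(-5))*(-63) = 83 + (2*(1 + 1*(-5))/(⅓ + (1 + 1*(-5))² + (1 + 1*(-5))/3))*(-63) = 83 + (2*(1 - 5)/(⅓ + (1 - 5)² + (1 - 5)/3))*(-63) = 83 + (2*(-4)/(⅓ + (-4)² + (⅓)*(-4)))*(-63) = 83 + (2*(-4)/(⅓ + 16 - 4/3))*(-63) = 83 + (2*(-4)/15)*(-63) = 83 + (2*(-4)*(1/15))*(-63) = 83 - 8/15*(-63) = 83 + 168/5 = 583/5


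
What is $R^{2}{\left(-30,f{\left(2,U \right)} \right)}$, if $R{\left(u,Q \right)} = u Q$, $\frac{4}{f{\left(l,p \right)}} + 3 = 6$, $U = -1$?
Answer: $1600$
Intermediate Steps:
$f{\left(l,p \right)} = \frac{4}{3}$ ($f{\left(l,p \right)} = \frac{4}{-3 + 6} = \frac{4}{3}$)
$R{\left(u,Q \right)} = Q u$
$R^{2}{\left(-30,f{\left(2,U \right)} \right)} = \left(\frac{4}{3} \left(-30\right)\right)^{2} = \left(-40\right)^{2} = 1600$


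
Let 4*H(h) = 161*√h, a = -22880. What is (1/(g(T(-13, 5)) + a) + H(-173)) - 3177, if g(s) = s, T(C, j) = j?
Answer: -72673876/22875 + 161*I*√173/4 ≈ -3177.0 + 529.41*I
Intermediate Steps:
H(h) = 161*√h/4 (H(h) = (161*√h)/4 = 161*√h/4)
(1/(g(T(-13, 5)) + a) + H(-173)) - 3177 = (1/(5 - 22880) + 161*√(-173)/4) - 3177 = (1/(-22875) + 161*(I*√173)/4) - 3177 = (-1/22875 + 161*I*√173/4) - 3177 = -72673876/22875 + 161*I*√173/4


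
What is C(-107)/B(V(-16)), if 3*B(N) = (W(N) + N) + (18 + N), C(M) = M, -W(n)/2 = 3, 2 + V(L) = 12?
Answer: -321/32 ≈ -10.031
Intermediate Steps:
V(L) = 10 (V(L) = -2 + 12 = 10)
W(n) = -6 (W(n) = -2*3 = -6)
B(N) = 4 + 2*N/3 (B(N) = ((-6 + N) + (18 + N))/3 = (12 + 2*N)/3 = 4 + 2*N/3)
C(-107)/B(V(-16)) = -107/(4 + (⅔)*10) = -107/(4 + 20/3) = -107/32/3 = -107*3/32 = -321/32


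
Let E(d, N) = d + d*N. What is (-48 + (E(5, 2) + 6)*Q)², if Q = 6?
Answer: 6084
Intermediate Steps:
E(d, N) = d + N*d
(-48 + (E(5, 2) + 6)*Q)² = (-48 + (5*(1 + 2) + 6)*6)² = (-48 + (5*3 + 6)*6)² = (-48 + (15 + 6)*6)² = (-48 + 21*6)² = (-48 + 126)² = 78² = 6084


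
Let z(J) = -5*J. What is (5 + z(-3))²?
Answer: 400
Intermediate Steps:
(5 + z(-3))² = (5 - 5*(-3))² = (5 + 15)² = 20² = 400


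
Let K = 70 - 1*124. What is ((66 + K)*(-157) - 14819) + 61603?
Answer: 44900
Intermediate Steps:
K = -54 (K = 70 - 124 = -54)
((66 + K)*(-157) - 14819) + 61603 = ((66 - 54)*(-157) - 14819) + 61603 = (12*(-157) - 14819) + 61603 = (-1884 - 14819) + 61603 = -16703 + 61603 = 44900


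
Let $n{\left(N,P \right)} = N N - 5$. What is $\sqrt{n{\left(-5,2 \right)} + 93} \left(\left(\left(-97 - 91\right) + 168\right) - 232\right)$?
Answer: $- 252 \sqrt{113} \approx -2678.8$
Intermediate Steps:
$n{\left(N,P \right)} = -5 + N^{2}$ ($n{\left(N,P \right)} = N^{2} - 5 = -5 + N^{2}$)
$\sqrt{n{\left(-5,2 \right)} + 93} \left(\left(\left(-97 - 91\right) + 168\right) - 232\right) = \sqrt{\left(-5 + \left(-5\right)^{2}\right) + 93} \left(\left(\left(-97 - 91\right) + 168\right) - 232\right) = \sqrt{\left(-5 + 25\right) + 93} \left(\left(-188 + 168\right) - 232\right) = \sqrt{20 + 93} \left(-20 - 232\right) = \sqrt{113} \left(-252\right) = - 252 \sqrt{113}$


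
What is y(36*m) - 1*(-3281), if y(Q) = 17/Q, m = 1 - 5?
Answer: 472447/144 ≈ 3280.9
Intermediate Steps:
m = -4
y(36*m) - 1*(-3281) = 17/((36*(-4))) - 1*(-3281) = 17/(-144) + 3281 = 17*(-1/144) + 3281 = -17/144 + 3281 = 472447/144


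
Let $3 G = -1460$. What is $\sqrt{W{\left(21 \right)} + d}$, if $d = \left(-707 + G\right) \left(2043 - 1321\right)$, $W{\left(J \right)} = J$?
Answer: $\frac{i \sqrt{7756257}}{3} \approx 928.33 i$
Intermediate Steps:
$G = - \frac{1460}{3}$ ($G = \frac{1}{3} \left(-1460\right) = - \frac{1460}{3} \approx -486.67$)
$d = - \frac{2585482}{3}$ ($d = \left(-707 - \frac{1460}{3}\right) \left(2043 - 1321\right) = \left(- \frac{3581}{3}\right) 722 = - \frac{2585482}{3} \approx -8.6183 \cdot 10^{5}$)
$\sqrt{W{\left(21 \right)} + d} = \sqrt{21 - \frac{2585482}{3}} = \sqrt{- \frac{2585419}{3}} = \frac{i \sqrt{7756257}}{3}$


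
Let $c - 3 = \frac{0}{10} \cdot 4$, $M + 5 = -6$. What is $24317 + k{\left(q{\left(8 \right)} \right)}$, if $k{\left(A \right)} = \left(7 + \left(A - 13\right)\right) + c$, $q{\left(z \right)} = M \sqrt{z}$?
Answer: $24314 - 22 \sqrt{2} \approx 24283.0$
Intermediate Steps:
$M = -11$ ($M = -5 - 6 = -11$)
$c = 3$ ($c = 3 + \frac{0}{10} \cdot 4 = 3 + 0 \cdot \frac{1}{10} \cdot 4 = 3 + 0 \cdot 4 = 3 + 0 = 3$)
$q{\left(z \right)} = - 11 \sqrt{z}$
$k{\left(A \right)} = -3 + A$ ($k{\left(A \right)} = \left(7 + \left(A - 13\right)\right) + 3 = \left(7 + \left(-13 + A\right)\right) + 3 = \left(-6 + A\right) + 3 = -3 + A$)
$24317 + k{\left(q{\left(8 \right)} \right)} = 24317 - \left(3 + 11 \sqrt{8}\right) = 24317 - \left(3 + 11 \cdot 2 \sqrt{2}\right) = 24317 - \left(3 + 22 \sqrt{2}\right) = 24314 - 22 \sqrt{2}$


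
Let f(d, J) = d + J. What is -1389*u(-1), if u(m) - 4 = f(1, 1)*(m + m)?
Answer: 0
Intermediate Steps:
f(d, J) = J + d
u(m) = 4 + 4*m (u(m) = 4 + (1 + 1)*(m + m) = 4 + 2*(2*m) = 4 + 4*m)
-1389*u(-1) = -1389*(4 + 4*(-1)) = -1389*(4 - 4) = -1389*0 = 0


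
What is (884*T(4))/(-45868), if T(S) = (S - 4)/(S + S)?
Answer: 0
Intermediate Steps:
T(S) = (-4 + S)/(2*S) (T(S) = (-4 + S)/((2*S)) = (-4 + S)*(1/(2*S)) = (-4 + S)/(2*S))
(884*T(4))/(-45868) = (884*((½)*(-4 + 4)/4))/(-45868) = (884*((½)*(¼)*0))*(-1/45868) = (884*0)*(-1/45868) = 0*(-1/45868) = 0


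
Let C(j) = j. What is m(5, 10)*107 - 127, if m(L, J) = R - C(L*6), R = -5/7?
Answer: -23894/7 ≈ -3413.4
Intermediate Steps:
R = -5/7 (R = -5*⅐ = -5/7 ≈ -0.71429)
m(L, J) = -5/7 - 6*L (m(L, J) = -5/7 - L*6 = -5/7 - 6*L)
m(5, 10)*107 - 127 = (-5/7 - 6*5)*107 - 127 = (-5/7 - 30)*107 - 127 = -215/7*107 - 127 = -23005/7 - 127 = -23894/7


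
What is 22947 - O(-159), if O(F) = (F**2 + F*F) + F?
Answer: -27456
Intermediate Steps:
O(F) = F + 2*F**2 (O(F) = (F**2 + F**2) + F = 2*F**2 + F = F + 2*F**2)
22947 - O(-159) = 22947 - (-159)*(1 + 2*(-159)) = 22947 - (-159)*(1 - 318) = 22947 - (-159)*(-317) = 22947 - 1*50403 = 22947 - 50403 = -27456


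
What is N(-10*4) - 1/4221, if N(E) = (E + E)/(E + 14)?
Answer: 168827/54873 ≈ 3.0767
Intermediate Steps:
N(E) = 2*E/(14 + E) (N(E) = (2*E)/(14 + E) = 2*E/(14 + E))
N(-10*4) - 1/4221 = 2*(-10*4)/(14 - 10*4) - 1/4221 = 2*(-40)/(14 - 40) - 1*1/4221 = 2*(-40)/(-26) - 1/4221 = 2*(-40)*(-1/26) - 1/4221 = 40/13 - 1/4221 = 168827/54873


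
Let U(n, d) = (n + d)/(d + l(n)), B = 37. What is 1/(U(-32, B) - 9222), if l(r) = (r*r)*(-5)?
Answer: -5083/46875431 ≈ -0.00010844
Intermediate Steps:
l(r) = -5*r² (l(r) = r²*(-5) = -5*r²)
U(n, d) = (d + n)/(d - 5*n²) (U(n, d) = (n + d)/(d - 5*n²) = (d + n)/(d - 5*n²))
1/(U(-32, B) - 9222) = 1/((37 - 32)/(37 - 5*(-32)²) - 9222) = 1/(5/(37 - 5*1024) - 9222) = 1/(5/(37 - 5120) - 9222) = 1/(5/(-5083) - 9222) = 1/(-1/5083*5 - 9222) = 1/(-5/5083 - 9222) = 1/(-46875431/5083) = -5083/46875431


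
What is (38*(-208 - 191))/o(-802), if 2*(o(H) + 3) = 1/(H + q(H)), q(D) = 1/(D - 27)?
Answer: 20161184316/3989983 ≈ 5053.0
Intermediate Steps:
q(D) = 1/(-27 + D)
o(H) = -3 + 1/(2*(H + 1/(-27 + H)))
(38*(-208 - 191))/o(-802) = (38*(-208 - 191))/(((-6 - (-1 + 6*(-802))*(-27 - 802))/(2*(1 - 802*(-27 - 802))))) = (38*(-399))/(((-6 - 1*(-1 - 4812)*(-829))/(2*(1 - 802*(-829))))) = -15162*2*(1 + 664858)/(-6 - 1*(-4813)*(-829)) = -15162*1329718/(-6 - 3989977) = -15162/((1/2)*(1/664859)*(-3989983)) = -15162/(-3989983/1329718) = -15162*(-1329718/3989983) = 20161184316/3989983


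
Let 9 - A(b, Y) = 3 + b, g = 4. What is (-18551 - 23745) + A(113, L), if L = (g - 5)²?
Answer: -42403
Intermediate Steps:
L = 1 (L = (4 - 5)² = (-1)² = 1)
A(b, Y) = 6 - b (A(b, Y) = 9 - (3 + b) = 9 + (-3 - b) = 6 - b)
(-18551 - 23745) + A(113, L) = (-18551 - 23745) + (6 - 1*113) = -42296 + (6 - 113) = -42296 - 107 = -42403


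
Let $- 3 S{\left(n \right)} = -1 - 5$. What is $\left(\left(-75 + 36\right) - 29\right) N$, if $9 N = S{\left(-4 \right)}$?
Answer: $- \frac{136}{9} \approx -15.111$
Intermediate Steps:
$S{\left(n \right)} = 2$ ($S{\left(n \right)} = - \frac{-1 - 5}{3} = \left(- \frac{1}{3}\right) \left(-6\right) = 2$)
$N = \frac{2}{9}$ ($N = \frac{1}{9} \cdot 2 = \frac{2}{9} \approx 0.22222$)
$\left(\left(-75 + 36\right) - 29\right) N = \left(\left(-75 + 36\right) - 29\right) \frac{2}{9} = \left(-39 - 29\right) \frac{2}{9} = \left(-68\right) \frac{2}{9} = - \frac{136}{9}$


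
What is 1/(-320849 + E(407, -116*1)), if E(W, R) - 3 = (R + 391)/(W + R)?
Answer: -291/93365911 ≈ -3.1168e-6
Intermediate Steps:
E(W, R) = 3 + (391 + R)/(R + W) (E(W, R) = 3 + (R + 391)/(W + R) = 3 + (391 + R)/(R + W))
1/(-320849 + E(407, -116*1)) = 1/(-320849 + (391 + 3*407 + 4*(-116*1))/(-116*1 + 407)) = 1/(-320849 + (391 + 1221 + 4*(-116))/(-116 + 407)) = 1/(-320849 + (391 + 1221 - 464)/291) = 1/(-320849 + (1/291)*1148) = 1/(-320849 + 1148/291) = 1/(-93365911/291) = -291/93365911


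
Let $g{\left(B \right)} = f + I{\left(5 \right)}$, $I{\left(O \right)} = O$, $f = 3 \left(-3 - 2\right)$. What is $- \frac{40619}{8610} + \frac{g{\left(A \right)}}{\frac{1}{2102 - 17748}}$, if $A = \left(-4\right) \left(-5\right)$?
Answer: $\frac{1347079981}{8610} \approx 1.5646 \cdot 10^{5}$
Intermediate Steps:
$f = -15$ ($f = 3 \left(-5\right) = -15$)
$A = 20$
$g{\left(B \right)} = -10$ ($g{\left(B \right)} = -15 + 5 = -10$)
$- \frac{40619}{8610} + \frac{g{\left(A \right)}}{\frac{1}{2102 - 17748}} = - \frac{40619}{8610} - \frac{10}{\frac{1}{2102 - 17748}} = \left(-40619\right) \frac{1}{8610} - \frac{10}{\frac{1}{-15646}} = - \frac{40619}{8610} - \frac{10}{- \frac{1}{15646}} = - \frac{40619}{8610} - -156460 = - \frac{40619}{8610} + 156460 = \frac{1347079981}{8610}$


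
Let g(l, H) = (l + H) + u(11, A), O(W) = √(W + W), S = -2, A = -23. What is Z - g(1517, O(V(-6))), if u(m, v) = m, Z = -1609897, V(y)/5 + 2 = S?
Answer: -1611425 - 2*I*√10 ≈ -1.6114e+6 - 6.3246*I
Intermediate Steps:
V(y) = -20 (V(y) = -10 + 5*(-2) = -10 - 10 = -20)
O(W) = √2*√W (O(W) = √(2*W) = √2*√W)
g(l, H) = 11 + H + l (g(l, H) = (l + H) + 11 = (H + l) + 11 = 11 + H + l)
Z - g(1517, O(V(-6))) = -1609897 - (11 + √2*√(-20) + 1517) = -1609897 - (11 + √2*(2*I*√5) + 1517) = -1609897 - (11 + 2*I*√10 + 1517) = -1609897 - (1528 + 2*I*√10) = -1609897 + (-1528 - 2*I*√10) = -1611425 - 2*I*√10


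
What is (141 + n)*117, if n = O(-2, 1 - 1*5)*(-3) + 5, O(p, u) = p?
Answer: 17784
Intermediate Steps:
n = 11 (n = -2*(-3) + 5 = 6 + 5 = 11)
(141 + n)*117 = (141 + 11)*117 = 152*117 = 17784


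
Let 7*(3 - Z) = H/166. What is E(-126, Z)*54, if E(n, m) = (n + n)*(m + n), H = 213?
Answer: 139131108/83 ≈ 1.6763e+6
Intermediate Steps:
Z = 3273/1162 (Z = 3 - 213/(7*166) = 3 - ⅐*213/166 = 3 - 213/1162 = 3273/1162 ≈ 2.8167)
E(n, m) = 2*n*(m + n) (E(n, m) = (2*n)*(m + n) = 2*n*(m + n))
E(-126, Z)*54 = (2*(-126)*(3273/1162 - 126))*54 = (2*(-126)*(-143139/1162))*54 = (2576502/83)*54 = 139131108/83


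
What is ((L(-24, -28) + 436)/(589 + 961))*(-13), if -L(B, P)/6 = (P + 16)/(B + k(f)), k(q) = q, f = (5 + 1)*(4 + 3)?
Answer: -572/155 ≈ -3.6903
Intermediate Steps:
f = 42 (f = 6*7 = 42)
L(B, P) = -6*(16 + P)/(42 + B) (L(B, P) = -6*(P + 16)/(B + 42) = -6*(16 + P)/(42 + B))
((L(-24, -28) + 436)/(589 + 961))*(-13) = ((6*(-16 - 1*(-28))/(42 - 24) + 436)/(589 + 961))*(-13) = ((6*(-16 + 28)/18 + 436)/1550)*(-13) = ((6*(1/18)*12 + 436)*(1/1550))*(-13) = ((4 + 436)*(1/1550))*(-13) = (440*(1/1550))*(-13) = (44/155)*(-13) = -572/155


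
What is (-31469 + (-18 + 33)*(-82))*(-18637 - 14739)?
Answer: 1091361824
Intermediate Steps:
(-31469 + (-18 + 33)*(-82))*(-18637 - 14739) = (-31469 + 15*(-82))*(-33376) = (-31469 - 1230)*(-33376) = -32699*(-33376) = 1091361824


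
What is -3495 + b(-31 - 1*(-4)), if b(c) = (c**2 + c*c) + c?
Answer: -2064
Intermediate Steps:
b(c) = c + 2*c**2 (b(c) = (c**2 + c**2) + c = 2*c**2 + c = c + 2*c**2)
-3495 + b(-31 - 1*(-4)) = -3495 + (-31 - 1*(-4))*(1 + 2*(-31 - 1*(-4))) = -3495 + (-31 + 4)*(1 + 2*(-31 + 4)) = -3495 - 27*(1 + 2*(-27)) = -3495 - 27*(1 - 54) = -3495 - 27*(-53) = -3495 + 1431 = -2064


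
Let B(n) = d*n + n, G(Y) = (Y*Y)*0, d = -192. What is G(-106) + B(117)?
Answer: -22347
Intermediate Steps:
G(Y) = 0 (G(Y) = Y**2*0 = 0)
B(n) = -191*n (B(n) = -192*n + n = -191*n)
G(-106) + B(117) = 0 - 191*117 = 0 - 22347 = -22347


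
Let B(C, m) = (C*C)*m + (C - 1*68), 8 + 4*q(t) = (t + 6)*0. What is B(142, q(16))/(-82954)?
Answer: 20127/41477 ≈ 0.48526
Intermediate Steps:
q(t) = -2 (q(t) = -2 + ((t + 6)*0)/4 = -2 + ((6 + t)*0)/4 = -2 + (1/4)*0 = -2 + 0 = -2)
B(C, m) = -68 + C + m*C**2 (B(C, m) = C**2*m + (C - 68) = m*C**2 + (-68 + C) = -68 + C + m*C**2)
B(142, q(16))/(-82954) = (-68 + 142 - 2*142**2)/(-82954) = (-68 + 142 - 2*20164)*(-1/82954) = (-68 + 142 - 40328)*(-1/82954) = -40254*(-1/82954) = 20127/41477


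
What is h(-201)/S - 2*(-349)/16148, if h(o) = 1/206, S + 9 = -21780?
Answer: 391622573/9060105879 ≈ 0.043225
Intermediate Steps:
S = -21789 (S = -9 - 21780 = -21789)
h(o) = 1/206
h(-201)/S - 2*(-349)/16148 = (1/206)/(-21789) - 2*(-349)/16148 = (1/206)*(-1/21789) + 698*(1/16148) = -1/4488534 + 349/8074 = 391622573/9060105879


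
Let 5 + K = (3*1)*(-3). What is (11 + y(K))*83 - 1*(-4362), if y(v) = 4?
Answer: 5607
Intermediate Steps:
K = -14 (K = -5 + (3*1)*(-3) = -5 + 3*(-3) = -5 - 9 = -14)
(11 + y(K))*83 - 1*(-4362) = (11 + 4)*83 - 1*(-4362) = 15*83 + 4362 = 1245 + 4362 = 5607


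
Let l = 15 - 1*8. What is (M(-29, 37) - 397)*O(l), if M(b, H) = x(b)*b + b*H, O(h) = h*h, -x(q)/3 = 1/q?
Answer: -72177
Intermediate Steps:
l = 7 (l = 15 - 8 = 7)
x(q) = -3/q
O(h) = h²
M(b, H) = -3 + H*b (M(b, H) = (-3/b)*b + b*H = -3 + H*b)
(M(-29, 37) - 397)*O(l) = ((-3 + 37*(-29)) - 397)*7² = ((-3 - 1073) - 397)*49 = (-1076 - 397)*49 = -1473*49 = -72177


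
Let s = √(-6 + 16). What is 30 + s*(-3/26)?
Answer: 30 - 3*√10/26 ≈ 29.635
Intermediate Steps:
s = √10 ≈ 3.1623
30 + s*(-3/26) = 30 + √10*(-3/26) = 30 - 3*√10/26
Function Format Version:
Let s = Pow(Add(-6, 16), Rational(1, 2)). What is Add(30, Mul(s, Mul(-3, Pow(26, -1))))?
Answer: Add(30, Mul(Rational(-3, 26), Pow(10, Rational(1, 2)))) ≈ 29.635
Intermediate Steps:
s = Pow(10, Rational(1, 2)) ≈ 3.1623
Add(30, Mul(s, Mul(-3, Pow(26, -1)))) = Add(30, Mul(Pow(10, Rational(1, 2)), Mul(-3, Pow(26, -1)))) = Add(30, Mul(Pow(10, Rational(1, 2)), Mul(-3, Rational(1, 26)))) = Add(30, Mul(Pow(10, Rational(1, 2)), Rational(-3, 26))) = Add(30, Mul(Rational(-3, 26), Pow(10, Rational(1, 2))))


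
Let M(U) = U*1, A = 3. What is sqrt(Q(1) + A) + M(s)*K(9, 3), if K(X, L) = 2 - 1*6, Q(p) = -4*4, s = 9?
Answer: -36 + I*sqrt(13) ≈ -36.0 + 3.6056*I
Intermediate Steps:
M(U) = U
Q(p) = -16
K(X, L) = -4 (K(X, L) = 2 - 6 = -4)
sqrt(Q(1) + A) + M(s)*K(9, 3) = sqrt(-16 + 3) + 9*(-4) = sqrt(-13) - 36 = I*sqrt(13) - 36 = -36 + I*sqrt(13)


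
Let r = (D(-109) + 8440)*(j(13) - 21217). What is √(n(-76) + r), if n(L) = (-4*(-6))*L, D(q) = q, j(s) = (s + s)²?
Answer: I*√171128895 ≈ 13082.0*I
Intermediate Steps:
j(s) = 4*s² (j(s) = (2*s)² = 4*s²)
r = -171127071 (r = (-109 + 8440)*(4*13² - 21217) = 8331*(4*169 - 21217) = 8331*(676 - 21217) = 8331*(-20541) = -171127071)
n(L) = 24*L
√(n(-76) + r) = √(24*(-76) - 171127071) = √(-1824 - 171127071) = √(-171128895) = I*√171128895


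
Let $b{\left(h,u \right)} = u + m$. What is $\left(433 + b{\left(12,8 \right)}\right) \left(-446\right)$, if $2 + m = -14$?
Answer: $-189550$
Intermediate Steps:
$m = -16$ ($m = -2 - 14 = -16$)
$b{\left(h,u \right)} = -16 + u$ ($b{\left(h,u \right)} = u - 16 = -16 + u$)
$\left(433 + b{\left(12,8 \right)}\right) \left(-446\right) = \left(433 + \left(-16 + 8\right)\right) \left(-446\right) = \left(433 - 8\right) \left(-446\right) = 425 \left(-446\right) = -189550$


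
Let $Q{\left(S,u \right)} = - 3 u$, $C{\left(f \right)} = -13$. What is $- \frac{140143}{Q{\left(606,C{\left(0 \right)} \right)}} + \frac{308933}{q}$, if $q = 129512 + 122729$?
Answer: $- \frac{35337762076}{9837399} \approx -3592.2$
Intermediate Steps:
$q = 252241$
$- \frac{140143}{Q{\left(606,C{\left(0 \right)} \right)}} + \frac{308933}{q} = - \frac{140143}{\left(-3\right) \left(-13\right)} + \frac{308933}{252241} = - \frac{140143}{39} + 308933 \cdot \frac{1}{252241} = \left(-140143\right) \frac{1}{39} + \frac{308933}{252241} = - \frac{140143}{39} + \frac{308933}{252241} = - \frac{35337762076}{9837399}$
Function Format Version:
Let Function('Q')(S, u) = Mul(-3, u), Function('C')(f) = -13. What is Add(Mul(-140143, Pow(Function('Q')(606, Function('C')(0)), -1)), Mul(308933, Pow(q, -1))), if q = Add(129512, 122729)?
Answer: Rational(-35337762076, 9837399) ≈ -3592.2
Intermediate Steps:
q = 252241
Add(Mul(-140143, Pow(Function('Q')(606, Function('C')(0)), -1)), Mul(308933, Pow(q, -1))) = Add(Mul(-140143, Pow(Mul(-3, -13), -1)), Mul(308933, Pow(252241, -1))) = Add(Mul(-140143, Pow(39, -1)), Mul(308933, Rational(1, 252241))) = Add(Mul(-140143, Rational(1, 39)), Rational(308933, 252241)) = Add(Rational(-140143, 39), Rational(308933, 252241)) = Rational(-35337762076, 9837399)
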